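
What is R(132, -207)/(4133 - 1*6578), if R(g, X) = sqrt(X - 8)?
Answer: -I*sqrt(215)/2445 ≈ -0.0059971*I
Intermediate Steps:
R(g, X) = sqrt(-8 + X)
R(132, -207)/(4133 - 1*6578) = sqrt(-8 - 207)/(4133 - 1*6578) = sqrt(-215)/(4133 - 6578) = (I*sqrt(215))/(-2445) = (I*sqrt(215))*(-1/2445) = -I*sqrt(215)/2445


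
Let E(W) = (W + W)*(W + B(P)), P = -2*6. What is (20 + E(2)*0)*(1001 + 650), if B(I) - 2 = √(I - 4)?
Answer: 33020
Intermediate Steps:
P = -12
B(I) = 2 + √(-4 + I) (B(I) = 2 + √(I - 4) = 2 + √(-4 + I))
E(W) = 2*W*(2 + W + 4*I) (E(W) = (W + W)*(W + (2 + √(-4 - 12))) = (2*W)*(W + (2 + √(-16))) = (2*W)*(W + (2 + 4*I)) = (2*W)*(2 + W + 4*I) = 2*W*(2 + W + 4*I))
(20 + E(2)*0)*(1001 + 650) = (20 + (2*2*(2 + 2 + 4*I))*0)*(1001 + 650) = (20 + (2*2*(4 + 4*I))*0)*1651 = (20 + (16 + 16*I)*0)*1651 = (20 + 0)*1651 = 20*1651 = 33020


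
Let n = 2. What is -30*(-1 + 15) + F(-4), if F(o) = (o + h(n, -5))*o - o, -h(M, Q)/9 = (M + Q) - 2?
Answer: -580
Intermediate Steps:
h(M, Q) = 18 - 9*M - 9*Q (h(M, Q) = -9*((M + Q) - 2) = -9*(-2 + M + Q) = 18 - 9*M - 9*Q)
F(o) = -o + o*(45 + o) (F(o) = (o + (18 - 9*2 - 9*(-5)))*o - o = (o + (18 - 18 + 45))*o - o = (o + 45)*o - o = (45 + o)*o - o = o*(45 + o) - o = -o + o*(45 + o))
-30*(-1 + 15) + F(-4) = -30*(-1 + 15) - 4*(44 - 4) = -30*14 - 4*40 = -420 - 160 = -580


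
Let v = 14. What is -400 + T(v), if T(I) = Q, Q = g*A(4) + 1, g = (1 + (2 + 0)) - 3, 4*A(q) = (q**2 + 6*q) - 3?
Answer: -399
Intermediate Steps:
A(q) = -3/4 + q**2/4 + 3*q/2 (A(q) = ((q**2 + 6*q) - 3)/4 = (-3 + q**2 + 6*q)/4 = -3/4 + q**2/4 + 3*q/2)
g = 0 (g = (1 + 2) - 3 = 3 - 3 = 0)
Q = 1 (Q = 0*(-3/4 + (1/4)*4**2 + (3/2)*4) + 1 = 0*(-3/4 + (1/4)*16 + 6) + 1 = 0*(-3/4 + 4 + 6) + 1 = 0*(37/4) + 1 = 0 + 1 = 1)
T(I) = 1
-400 + T(v) = -400 + 1 = -399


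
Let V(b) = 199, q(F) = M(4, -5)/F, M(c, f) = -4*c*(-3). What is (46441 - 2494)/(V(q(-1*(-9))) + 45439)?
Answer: 2313/2402 ≈ 0.96295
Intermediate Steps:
M(c, f) = 12*c
q(F) = 48/F (q(F) = (12*4)/F = 48/F)
(46441 - 2494)/(V(q(-1*(-9))) + 45439) = (46441 - 2494)/(199 + 45439) = 43947/45638 = 43947*(1/45638) = 2313/2402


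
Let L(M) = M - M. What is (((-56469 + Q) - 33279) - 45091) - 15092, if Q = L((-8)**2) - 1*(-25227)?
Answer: -124704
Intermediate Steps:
L(M) = 0
Q = 25227 (Q = 0 - 1*(-25227) = 0 + 25227 = 25227)
(((-56469 + Q) - 33279) - 45091) - 15092 = (((-56469 + 25227) - 33279) - 45091) - 15092 = ((-31242 - 33279) - 45091) - 15092 = (-64521 - 45091) - 15092 = -109612 - 15092 = -124704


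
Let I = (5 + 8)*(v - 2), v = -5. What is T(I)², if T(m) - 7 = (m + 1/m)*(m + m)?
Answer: 274598041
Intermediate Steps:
I = -91 (I = (5 + 8)*(-5 - 2) = 13*(-7) = -91)
T(m) = 7 + 2*m*(m + 1/m) (T(m) = 7 + (m + 1/m)*(m + m) = 7 + (m + 1/m)*(2*m) = 7 + 2*m*(m + 1/m))
T(I)² = (9 + 2*(-91)²)² = (9 + 2*8281)² = (9 + 16562)² = 16571² = 274598041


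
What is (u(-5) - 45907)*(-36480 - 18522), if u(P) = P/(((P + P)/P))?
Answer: 2525114319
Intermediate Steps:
u(P) = P/2 (u(P) = P/(((2*P)/P)) = P/2)
(u(-5) - 45907)*(-36480 - 18522) = ((½)*(-5) - 45907)*(-36480 - 18522) = (-5/2 - 45907)*(-55002) = -91819/2*(-55002) = 2525114319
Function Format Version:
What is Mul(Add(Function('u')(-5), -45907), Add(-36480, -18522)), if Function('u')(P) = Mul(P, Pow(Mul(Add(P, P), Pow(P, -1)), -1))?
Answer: 2525114319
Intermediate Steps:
Function('u')(P) = Mul(Rational(1, 2), P) (Function('u')(P) = Mul(P, Pow(Mul(Mul(2, P), Pow(P, -1)), -1)) = Mul(P, Pow(2, -1)) = Mul(P, Rational(1, 2)) = Mul(Rational(1, 2), P))
Mul(Add(Function('u')(-5), -45907), Add(-36480, -18522)) = Mul(Add(Mul(Rational(1, 2), -5), -45907), Add(-36480, -18522)) = Mul(Add(Rational(-5, 2), -45907), -55002) = Mul(Rational(-91819, 2), -55002) = 2525114319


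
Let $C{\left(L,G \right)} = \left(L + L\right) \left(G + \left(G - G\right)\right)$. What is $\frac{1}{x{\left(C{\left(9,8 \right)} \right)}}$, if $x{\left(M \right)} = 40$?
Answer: $\frac{1}{40} \approx 0.025$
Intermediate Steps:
$C{\left(L,G \right)} = 2 G L$ ($C{\left(L,G \right)} = 2 L \left(G + 0\right) = 2 L G = 2 G L$)
$\frac{1}{x{\left(C{\left(9,8 \right)} \right)}} = \frac{1}{40}$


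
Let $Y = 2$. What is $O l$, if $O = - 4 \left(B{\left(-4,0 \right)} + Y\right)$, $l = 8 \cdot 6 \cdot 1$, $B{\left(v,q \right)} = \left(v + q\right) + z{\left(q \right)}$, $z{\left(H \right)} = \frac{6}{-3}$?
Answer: $768$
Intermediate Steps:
$z{\left(H \right)} = -2$ ($z{\left(H \right)} = 6 \left(- \frac{1}{3}\right) = -2$)
$B{\left(v,q \right)} = -2 + q + v$ ($B{\left(v,q \right)} = \left(v + q\right) - 2 = \left(q + v\right) - 2 = -2 + q + v$)
$l = 48$ ($l = 48 \cdot 1 = 48$)
$O = 16$ ($O = - 4 \left(\left(-2 + 0 - 4\right) + 2\right) = - 4 \left(-6 + 2\right) = \left(-4\right) \left(-4\right) = 16$)
$O l = 16 \cdot 48 = 768$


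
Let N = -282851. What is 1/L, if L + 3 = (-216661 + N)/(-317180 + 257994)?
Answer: 29593/160977 ≈ 0.18383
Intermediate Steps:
L = 160977/29593 (L = -3 + (-216661 - 282851)/(-317180 + 257994) = -3 - 499512/(-59186) = -3 - 499512*(-1/59186) = -3 + 249756/29593 = 160977/29593 ≈ 5.4397)
1/L = 1/(160977/29593) = 29593/160977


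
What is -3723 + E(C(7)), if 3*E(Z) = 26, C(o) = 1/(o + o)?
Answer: -11143/3 ≈ -3714.3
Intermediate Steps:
C(o) = 1/(2*o)
E(Z) = 26/3 (E(Z) = (⅓)*26 = 26/3)
-3723 + E(C(7)) = -3723 + 26/3 = -11143/3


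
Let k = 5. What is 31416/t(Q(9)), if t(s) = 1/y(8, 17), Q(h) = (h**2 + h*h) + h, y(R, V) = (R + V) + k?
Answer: 942480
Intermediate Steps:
y(R, V) = 5 + R + V (y(R, V) = (R + V) + 5 = 5 + R + V)
Q(h) = h + 2*h**2 (Q(h) = (h**2 + h**2) + h = 2*h**2 + h = h + 2*h**2)
t(s) = 1/30 (t(s) = 1/(5 + 8 + 17) = 1/30)
31416/t(Q(9)) = 31416/(1/30) = 31416*30 = 942480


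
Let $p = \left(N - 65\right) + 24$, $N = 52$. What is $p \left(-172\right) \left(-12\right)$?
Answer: $22704$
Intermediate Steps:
$p = 11$ ($p = \left(52 - 65\right) + 24 = -13 + 24 = 11$)
$p \left(-172\right) \left(-12\right) = 11 \left(-172\right) \left(-12\right) = \left(-1892\right) \left(-12\right) = 22704$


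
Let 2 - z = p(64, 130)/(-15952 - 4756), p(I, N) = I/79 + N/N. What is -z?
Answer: -3272007/1635932 ≈ -2.0001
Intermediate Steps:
p(I, N) = 1 + I/79 (p(I, N) = I*(1/79) + 1 = I/79 + 1 = 1 + I/79)
z = 3272007/1635932 (z = 2 - (1 + (1/79)*64)/(-15952 - 4756) = 2 - (1 + 64/79)/(-20708) = 2 - 143*(-1)/(79*20708) = 2 - 1*(-143/1635932) = 2 + 143/1635932 = 3272007/1635932 ≈ 2.0001)
-z = -1*3272007/1635932 = -3272007/1635932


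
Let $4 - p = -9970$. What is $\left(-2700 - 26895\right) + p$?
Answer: $-19621$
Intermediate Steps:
$p = 9974$ ($p = 4 - -9970 = 4 + 9970 = 9974$)
$\left(-2700 - 26895\right) + p = \left(-2700 - 26895\right) + 9974 = -29595 + 9974 = -19621$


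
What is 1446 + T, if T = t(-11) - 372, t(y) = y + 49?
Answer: 1112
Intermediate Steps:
t(y) = 49 + y
T = -334 (T = (49 - 11) - 372 = 38 - 372 = -334)
1446 + T = 1446 - 334 = 1112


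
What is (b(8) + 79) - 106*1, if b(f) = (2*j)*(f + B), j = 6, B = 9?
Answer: 177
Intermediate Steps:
b(f) = 108 + 12*f (b(f) = (2*6)*(f + 9) = 12*(9 + f) = 108 + 12*f)
(b(8) + 79) - 106*1 = ((108 + 12*8) + 79) - 106*1 = ((108 + 96) + 79) - 106 = (204 + 79) - 106 = 283 - 106 = 177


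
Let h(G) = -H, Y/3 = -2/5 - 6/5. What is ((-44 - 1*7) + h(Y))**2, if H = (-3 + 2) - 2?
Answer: 2304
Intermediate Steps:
Y = -24/5 (Y = 3*(-2/5 - 6/5) = 3*(-8/5) = -24/5 ≈ -4.8000)
H = -3 (H = -1 - 2 = -3)
h(G) = 3 (h(G) = -1*(-3) = 3)
((-44 - 1*7) + h(Y))**2 = ((-44 - 1*7) + 3)**2 = ((-44 - 7) + 3)**2 = (-51 + 3)**2 = (-48)**2 = 2304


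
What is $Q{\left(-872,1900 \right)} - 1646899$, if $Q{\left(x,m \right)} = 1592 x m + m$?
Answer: $-2639270599$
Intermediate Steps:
$Q{\left(x,m \right)} = m + 1592 m x$ ($Q{\left(x,m \right)} = 1592 m x + m = m + 1592 m x$)
$Q{\left(-872,1900 \right)} - 1646899 = 1900 \left(1 + 1592 \left(-872\right)\right) - 1646899 = 1900 \left(1 - 1388224\right) - 1646899 = 1900 \left(-1388223\right) - 1646899 = -2637623700 - 1646899 = -2639270599$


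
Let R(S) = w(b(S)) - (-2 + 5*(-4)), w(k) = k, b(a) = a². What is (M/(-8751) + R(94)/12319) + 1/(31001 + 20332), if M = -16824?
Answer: 4872756177277/1844626869159 ≈ 2.6416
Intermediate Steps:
R(S) = 22 + S² (R(S) = S² - (-2 + 5*(-4)) = S² - (-2 - 20) = S² - 1*(-22) = S² + 22 = 22 + S²)
(M/(-8751) + R(94)/12319) + 1/(31001 + 20332) = (-16824/(-8751) + (22 + 94²)/12319) + 1/(31001 + 20332) = (-16824*(-1/8751) + (22 + 8836)*(1/12319)) + 1/51333 = (5608/2917 + 8858*(1/12319)) + 1/51333 = (5608/2917 + 8858/12319) + 1/51333 = 94923738/35934523 + 1/51333 = 4872756177277/1844626869159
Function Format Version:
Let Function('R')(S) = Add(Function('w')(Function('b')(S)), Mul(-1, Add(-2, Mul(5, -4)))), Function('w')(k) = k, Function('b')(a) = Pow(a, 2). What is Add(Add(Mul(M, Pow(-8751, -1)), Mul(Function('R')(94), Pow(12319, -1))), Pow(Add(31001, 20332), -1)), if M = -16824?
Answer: Rational(4872756177277, 1844626869159) ≈ 2.6416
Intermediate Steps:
Function('R')(S) = Add(22, Pow(S, 2)) (Function('R')(S) = Add(Pow(S, 2), Mul(-1, Add(-2, Mul(5, -4)))) = Add(Pow(S, 2), Mul(-1, Add(-2, -20))) = Add(Pow(S, 2), Mul(-1, -22)) = Add(Pow(S, 2), 22) = Add(22, Pow(S, 2)))
Add(Add(Mul(M, Pow(-8751, -1)), Mul(Function('R')(94), Pow(12319, -1))), Pow(Add(31001, 20332), -1)) = Add(Add(Mul(-16824, Pow(-8751, -1)), Mul(Add(22, Pow(94, 2)), Pow(12319, -1))), Pow(Add(31001, 20332), -1)) = Add(Add(Mul(-16824, Rational(-1, 8751)), Mul(Add(22, 8836), Rational(1, 12319))), Pow(51333, -1)) = Add(Add(Rational(5608, 2917), Mul(8858, Rational(1, 12319))), Rational(1, 51333)) = Add(Add(Rational(5608, 2917), Rational(8858, 12319)), Rational(1, 51333)) = Add(Rational(94923738, 35934523), Rational(1, 51333)) = Rational(4872756177277, 1844626869159)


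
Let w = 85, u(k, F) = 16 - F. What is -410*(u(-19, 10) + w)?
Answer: -37310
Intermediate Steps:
-410*(u(-19, 10) + w) = -410*((16 - 1*10) + 85) = -410*((16 - 10) + 85) = -410*(6 + 85) = -410*91 = -37310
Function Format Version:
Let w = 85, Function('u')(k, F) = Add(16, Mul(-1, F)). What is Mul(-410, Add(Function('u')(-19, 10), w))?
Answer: -37310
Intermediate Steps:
Mul(-410, Add(Function('u')(-19, 10), w)) = Mul(-410, Add(Add(16, Mul(-1, 10)), 85)) = Mul(-410, Add(Add(16, -10), 85)) = Mul(-410, Add(6, 85)) = Mul(-410, 91) = -37310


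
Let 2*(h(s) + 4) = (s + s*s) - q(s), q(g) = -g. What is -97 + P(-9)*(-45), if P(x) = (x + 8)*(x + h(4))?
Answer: -142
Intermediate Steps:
h(s) = -4 + s + s**2/2 (h(s) = -4 + ((s + s*s) - (-1)*s)/2 = -4 + ((s + s**2) + s)/2 = -4 + (s**2 + 2*s)/2 = -4 + (s + s**2/2) = -4 + s + s**2/2)
P(x) = (8 + x)**2 (P(x) = (x + 8)*(x + (-4 + 4 + (1/2)*4**2)) = (8 + x)*(x + (-4 + 4 + (1/2)*16)) = (8 + x)*(x + (-4 + 4 + 8)) = (8 + x)*(x + 8) = (8 + x)*(8 + x) = (8 + x)**2)
-97 + P(-9)*(-45) = -97 + (64 + (-9)**2 + 16*(-9))*(-45) = -97 + (64 + 81 - 144)*(-45) = -97 + 1*(-45) = -97 - 45 = -142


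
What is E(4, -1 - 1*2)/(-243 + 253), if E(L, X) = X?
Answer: -3/10 ≈ -0.30000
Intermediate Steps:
E(4, -1 - 1*2)/(-243 + 253) = (-1 - 1*2)/(-243 + 253) = (-1 - 2)/10 = -3*1/10 = -3/10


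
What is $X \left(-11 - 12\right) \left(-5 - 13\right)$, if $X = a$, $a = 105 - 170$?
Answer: $-26910$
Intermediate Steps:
$a = -65$ ($a = 105 - 170 = -65$)
$X = -65$
$X \left(-11 - 12\right) \left(-5 - 13\right) = - 65 \left(-11 - 12\right) \left(-5 - 13\right) = - 65 \left(\left(-23\right) \left(-18\right)\right) = \left(-65\right) 414 = -26910$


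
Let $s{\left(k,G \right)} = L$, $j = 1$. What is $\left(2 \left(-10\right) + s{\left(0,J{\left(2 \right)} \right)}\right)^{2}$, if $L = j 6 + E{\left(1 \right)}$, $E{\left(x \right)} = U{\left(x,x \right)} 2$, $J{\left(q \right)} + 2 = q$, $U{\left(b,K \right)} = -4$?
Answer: $484$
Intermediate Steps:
$J{\left(q \right)} = -2 + q$
$E{\left(x \right)} = -8$ ($E{\left(x \right)} = \left(-4\right) 2 = -8$)
$L = -2$ ($L = 1 \cdot 6 - 8 = 6 - 8 = -2$)
$s{\left(k,G \right)} = -2$
$\left(2 \left(-10\right) + s{\left(0,J{\left(2 \right)} \right)}\right)^{2} = \left(2 \left(-10\right) - 2\right)^{2} = \left(-20 - 2\right)^{2} = \left(-22\right)^{2} = 484$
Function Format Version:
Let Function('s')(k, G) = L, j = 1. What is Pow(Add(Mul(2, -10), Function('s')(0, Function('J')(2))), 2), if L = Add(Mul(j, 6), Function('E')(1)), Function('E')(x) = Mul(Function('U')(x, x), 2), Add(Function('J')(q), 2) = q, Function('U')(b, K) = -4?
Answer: 484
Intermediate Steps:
Function('J')(q) = Add(-2, q)
Function('E')(x) = -8 (Function('E')(x) = Mul(-4, 2) = -8)
L = -2 (L = Add(Mul(1, 6), -8) = Add(6, -8) = -2)
Function('s')(k, G) = -2
Pow(Add(Mul(2, -10), Function('s')(0, Function('J')(2))), 2) = Pow(Add(Mul(2, -10), -2), 2) = Pow(Add(-20, -2), 2) = Pow(-22, 2) = 484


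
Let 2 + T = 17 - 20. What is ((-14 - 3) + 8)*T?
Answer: 45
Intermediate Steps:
T = -5 (T = -2 + (17 - 20) = -2 - 3 = -5)
((-14 - 3) + 8)*T = ((-14 - 3) + 8)*(-5) = (-17 + 8)*(-5) = -9*(-5) = 45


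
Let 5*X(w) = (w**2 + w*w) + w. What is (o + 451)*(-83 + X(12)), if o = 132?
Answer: -13409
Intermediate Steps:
X(w) = w/5 + 2*w**2/5 (X(w) = ((w**2 + w*w) + w)/5 = ((w**2 + w**2) + w)/5 = (2*w**2 + w)/5 = (w + 2*w**2)/5 = w/5 + 2*w**2/5)
(o + 451)*(-83 + X(12)) = (132 + 451)*(-83 + (1/5)*12*(1 + 2*12)) = 583*(-83 + (1/5)*12*(1 + 24)) = 583*(-83 + (1/5)*12*25) = 583*(-83 + 60) = 583*(-23) = -13409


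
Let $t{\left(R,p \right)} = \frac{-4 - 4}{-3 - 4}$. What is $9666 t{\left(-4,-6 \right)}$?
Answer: $\frac{77328}{7} \approx 11047.0$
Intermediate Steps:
$t{\left(R,p \right)} = \frac{8}{7}$ ($t{\left(R,p \right)} = - \frac{8}{-7} = \left(-8\right) \left(- \frac{1}{7}\right) = \frac{8}{7}$)
$9666 t{\left(-4,-6 \right)} = 9666 \cdot \frac{8}{7} = \frac{77328}{7}$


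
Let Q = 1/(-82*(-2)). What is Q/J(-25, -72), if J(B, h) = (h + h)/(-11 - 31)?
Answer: 7/3936 ≈ 0.0017785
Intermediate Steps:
J(B, h) = -h/21 (J(B, h) = (2*h)/(-42) = (2*h)*(-1/42) = -h/21)
Q = 1/164 ≈ 0.0060976
Q/J(-25, -72) = 1/(164*((-1/21*(-72)))) = 1/(164*(24/7)) = (1/164)*(7/24) = 7/3936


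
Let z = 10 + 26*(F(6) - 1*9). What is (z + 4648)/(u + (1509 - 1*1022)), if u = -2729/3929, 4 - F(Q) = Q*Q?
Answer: 7056484/955347 ≈ 7.3863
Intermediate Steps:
F(Q) = 4 - Q² (F(Q) = 4 - Q*Q = 4 - Q²)
u = -2729/3929 (u = -2729*1/3929 = -2729/3929 ≈ -0.69458)
z = -1056 (z = 10 + 26*((4 - 1*6²) - 1*9) = 10 + 26*((4 - 1*36) - 9) = 10 + 26*((4 - 36) - 9) = 10 + 26*(-32 - 9) = 10 + 26*(-41) = 10 - 1066 = -1056)
(z + 4648)/(u + (1509 - 1*1022)) = (-1056 + 4648)/(-2729/3929 + (1509 - 1*1022)) = 3592/(-2729/3929 + (1509 - 1022)) = 3592/(-2729/3929 + 487) = 3592/(1910694/3929) = 3592*(3929/1910694) = 7056484/955347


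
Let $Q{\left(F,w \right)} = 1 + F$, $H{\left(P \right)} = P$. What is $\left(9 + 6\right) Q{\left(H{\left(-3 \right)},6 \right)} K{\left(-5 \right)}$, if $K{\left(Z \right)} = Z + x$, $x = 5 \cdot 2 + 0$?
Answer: $-150$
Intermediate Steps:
$x = 10$ ($x = 10 + 0 = 10$)
$K{\left(Z \right)} = 10 + Z$ ($K{\left(Z \right)} = Z + 10 = 10 + Z$)
$\left(9 + 6\right) Q{\left(H{\left(-3 \right)},6 \right)} K{\left(-5 \right)} = \left(9 + 6\right) \left(1 - 3\right) \left(10 - 5\right) = 15 \left(-2\right) 5 = \left(-30\right) 5 = -150$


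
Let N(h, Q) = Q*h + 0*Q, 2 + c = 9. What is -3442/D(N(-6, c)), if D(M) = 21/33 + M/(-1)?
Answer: -37862/469 ≈ -80.729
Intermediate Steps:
c = 7 (c = -2 + 9 = 7)
N(h, Q) = Q*h (N(h, Q) = Q*h + 0 = Q*h)
D(M) = 7/11 - M (D(M) = 21*(1/33) + M*(-1) = 7/11 - M)
-3442/D(N(-6, c)) = -3442/(7/11 - 7*(-6)) = -3442/(7/11 - 1*(-42)) = -3442/(7/11 + 42) = -3442/469/11 = -3442*11/469 = -37862/469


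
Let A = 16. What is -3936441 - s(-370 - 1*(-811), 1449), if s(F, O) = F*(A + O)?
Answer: -4582506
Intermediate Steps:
s(F, O) = F*(16 + O)
-3936441 - s(-370 - 1*(-811), 1449) = -3936441 - (-370 - 1*(-811))*(16 + 1449) = -3936441 - (-370 + 811)*1465 = -3936441 - 441*1465 = -3936441 - 1*646065 = -3936441 - 646065 = -4582506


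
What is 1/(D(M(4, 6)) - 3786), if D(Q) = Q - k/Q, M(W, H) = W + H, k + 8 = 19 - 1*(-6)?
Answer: -10/37777 ≈ -0.00026471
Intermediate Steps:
k = 17 (k = -8 + (19 - 1*(-6)) = -8 + (19 + 6) = -8 + 25 = 17)
M(W, H) = H + W
D(Q) = Q - 17/Q
1/(D(M(4, 6)) - 3786) = 1/(((6 + 4) - 17/(6 + 4)) - 3786) = 1/((10 - 17/10) - 3786) = 1/(83/10 - 3786) = 1/(-37777/10) = -10/37777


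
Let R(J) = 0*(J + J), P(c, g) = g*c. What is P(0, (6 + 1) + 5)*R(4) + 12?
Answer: 12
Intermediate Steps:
P(c, g) = c*g
R(J) = 0 (R(J) = 0*(2*J) = 0)
P(0, (6 + 1) + 5)*R(4) + 12 = (0*((6 + 1) + 5))*0 + 12 = (0*(7 + 5))*0 + 12 = (0*12)*0 + 12 = 0*0 + 12 = 0 + 12 = 12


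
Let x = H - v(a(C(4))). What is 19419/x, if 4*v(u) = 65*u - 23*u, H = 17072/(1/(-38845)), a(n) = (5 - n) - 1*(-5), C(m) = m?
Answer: -19419/663161903 ≈ -2.9282e-5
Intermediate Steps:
a(n) = 10 - n (a(n) = (5 - n) + 5 = 10 - n)
H = -663161840 (H = 17072/(-1/38845) = 17072*(-38845) = -663161840)
v(u) = 21*u/2 (v(u) = (65*u - 23*u)/4 = (42*u)/4 = 21*u/2)
x = -663161903 (x = -663161840 - 21*(10 - 1*4)/2 = -663161840 - 21*(10 - 4)/2 = -663161840 - 21*6/2 = -663161840 - 1*63 = -663161840 - 63 = -663161903)
19419/x = 19419/(-663161903) = 19419*(-1/663161903) = -19419/663161903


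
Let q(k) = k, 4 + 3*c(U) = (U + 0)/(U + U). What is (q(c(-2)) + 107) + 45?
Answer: 905/6 ≈ 150.83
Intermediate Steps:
c(U) = -7/6 (c(U) = -4/3 + ((U + 0)/(U + U))/3 = -4/3 + (U/((2*U)))/3 = -4/3 + (U*(1/(2*U)))/3 = -4/3 + (⅓)*(½) = -4/3 + ⅙ = -7/6)
(q(c(-2)) + 107) + 45 = (-7/6 + 107) + 45 = 635/6 + 45 = 905/6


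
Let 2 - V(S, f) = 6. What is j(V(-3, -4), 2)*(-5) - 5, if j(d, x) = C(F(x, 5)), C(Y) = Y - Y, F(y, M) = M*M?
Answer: -5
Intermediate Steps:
F(y, M) = M²
V(S, f) = -4 (V(S, f) = 2 - 1*6 = 2 - 6 = -4)
C(Y) = 0
j(d, x) = 0
j(V(-3, -4), 2)*(-5) - 5 = 0*(-5) - 5 = 0 - 5 = -5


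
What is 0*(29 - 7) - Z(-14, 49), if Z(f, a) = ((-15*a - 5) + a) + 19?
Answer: 672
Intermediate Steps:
Z(f, a) = 14 - 14*a (Z(f, a) = ((-5 - 15*a) + a) + 19 = (-5 - 14*a) + 19 = 14 - 14*a)
0*(29 - 7) - Z(-14, 49) = 0*(29 - 7) - (14 - 14*49) = 0*22 - (14 - 686) = 0 - 1*(-672) = 0 + 672 = 672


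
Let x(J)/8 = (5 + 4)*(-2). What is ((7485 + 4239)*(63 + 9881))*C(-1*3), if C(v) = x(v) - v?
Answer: -16438267296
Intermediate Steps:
x(J) = -144 (x(J) = 8*((5 + 4)*(-2)) = 8*(9*(-2)) = 8*(-18) = -144)
C(v) = -144 - v
((7485 + 4239)*(63 + 9881))*C(-1*3) = ((7485 + 4239)*(63 + 9881))*(-144 - (-1)*3) = (11724*9944)*(-144 - 1*(-3)) = 116583456*(-144 + 3) = 116583456*(-141) = -16438267296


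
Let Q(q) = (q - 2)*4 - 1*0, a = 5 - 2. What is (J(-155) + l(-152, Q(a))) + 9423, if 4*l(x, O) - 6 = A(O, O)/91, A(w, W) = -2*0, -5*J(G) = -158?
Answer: 94561/10 ≈ 9456.1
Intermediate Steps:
J(G) = 158/5 (J(G) = -⅕*(-158) = 158/5)
A(w, W) = 0
a = 3
Q(q) = -8 + 4*q (Q(q) = (-2 + q)*4 + 0 = (-8 + 4*q) + 0 = -8 + 4*q)
l(x, O) = 3/2 (l(x, O) = 3/2 + (0/91)/4 = 3/2 + (0*(1/91))/4 = 3/2 + (¼)*0 = 3/2 + 0 = 3/2)
(J(-155) + l(-152, Q(a))) + 9423 = (158/5 + 3/2) + 9423 = 331/10 + 9423 = 94561/10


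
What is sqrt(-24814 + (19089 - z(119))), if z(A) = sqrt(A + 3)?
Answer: sqrt(-5725 - sqrt(122)) ≈ 75.737*I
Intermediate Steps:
z(A) = sqrt(3 + A)
sqrt(-24814 + (19089 - z(119))) = sqrt(-24814 + (19089 - sqrt(3 + 119))) = sqrt(-24814 + (19089 - sqrt(122))) = sqrt(-5725 - sqrt(122))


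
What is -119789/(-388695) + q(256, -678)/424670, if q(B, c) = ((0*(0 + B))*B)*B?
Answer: 119789/388695 ≈ 0.30818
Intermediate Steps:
q(B, c) = 0 (q(B, c) = ((0*B)*B)*B = (0*B)*B = 0*B = 0)
-119789/(-388695) + q(256, -678)/424670 = -119789/(-388695) + 0/424670 = -119789*(-1/388695) + 0*(1/424670) = 119789/388695 + 0 = 119789/388695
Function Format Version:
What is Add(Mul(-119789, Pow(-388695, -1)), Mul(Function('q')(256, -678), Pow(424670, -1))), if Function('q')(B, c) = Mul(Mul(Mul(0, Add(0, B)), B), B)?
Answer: Rational(119789, 388695) ≈ 0.30818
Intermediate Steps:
Function('q')(B, c) = 0 (Function('q')(B, c) = Mul(Mul(Mul(0, B), B), B) = Mul(Mul(0, B), B) = Mul(0, B) = 0)
Add(Mul(-119789, Pow(-388695, -1)), Mul(Function('q')(256, -678), Pow(424670, -1))) = Add(Mul(-119789, Pow(-388695, -1)), Mul(0, Pow(424670, -1))) = Add(Mul(-119789, Rational(-1, 388695)), Mul(0, Rational(1, 424670))) = Add(Rational(119789, 388695), 0) = Rational(119789, 388695)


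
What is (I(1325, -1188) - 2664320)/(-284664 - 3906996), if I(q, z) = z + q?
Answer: 888061/1397220 ≈ 0.63559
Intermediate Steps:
I(q, z) = q + z
(I(1325, -1188) - 2664320)/(-284664 - 3906996) = ((1325 - 1188) - 2664320)/(-284664 - 3906996) = (137 - 2664320)/(-4191660) = -2664183*(-1/4191660) = 888061/1397220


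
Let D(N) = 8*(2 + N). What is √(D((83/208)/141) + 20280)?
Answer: √272769532854/3666 ≈ 142.46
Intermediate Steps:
D(N) = 16 + 8*N
√(D((83/208)/141) + 20280) = √((16 + 8*((83/208)/141)) + 20280) = √((16 + 8*((83*(1/208))*(1/141))) + 20280) = √((16 + 8*((83/208)*(1/141))) + 20280) = √((16 + 8*(83/29328)) + 20280) = √((16 + 83/3666) + 20280) = √(58739/3666 + 20280) = √(74405219/3666) = √272769532854/3666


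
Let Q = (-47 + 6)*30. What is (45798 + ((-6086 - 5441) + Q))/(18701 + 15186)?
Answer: 703/721 ≈ 0.97503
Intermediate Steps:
Q = -1230 (Q = -41*30 = -1230)
(45798 + ((-6086 - 5441) + Q))/(18701 + 15186) = (45798 + ((-6086 - 5441) - 1230))/(18701 + 15186) = (45798 + (-11527 - 1230))/33887 = (45798 - 12757)*(1/33887) = 33041*(1/33887) = 703/721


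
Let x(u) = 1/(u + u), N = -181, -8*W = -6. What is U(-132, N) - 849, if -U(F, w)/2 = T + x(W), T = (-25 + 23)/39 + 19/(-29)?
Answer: -320043/377 ≈ -848.92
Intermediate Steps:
W = ¾ (W = -⅛*(-6) = ¾ ≈ 0.75000)
x(u) = 1/(2*u)
T = -799/1131 (T = -2*1/39 + 19*(-1/29) = -2/39 - 19/29 = -799/1131 ≈ -0.70645)
U(F, w) = 30/377 (U(F, w) = -2*(-799/1131 + 1/(2*(¾))) = -2*(-799/1131 + (½)*(4/3)) = -2*(-799/1131 + ⅔) = -2*(-15/377) = 30/377)
U(-132, N) - 849 = 30/377 - 849 = -320043/377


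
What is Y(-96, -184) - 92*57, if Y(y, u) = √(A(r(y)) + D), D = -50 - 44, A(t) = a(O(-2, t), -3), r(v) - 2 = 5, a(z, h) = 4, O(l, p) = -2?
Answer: -5244 + 3*I*√10 ≈ -5244.0 + 9.4868*I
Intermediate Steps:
r(v) = 7 (r(v) = 2 + 5 = 7)
A(t) = 4
D = -94
Y(y, u) = 3*I*√10 (Y(y, u) = √(4 - 94) = √(-90) = 3*I*√10)
Y(-96, -184) - 92*57 = 3*I*√10 - 92*57 = 3*I*√10 - 1*5244 = 3*I*√10 - 5244 = -5244 + 3*I*√10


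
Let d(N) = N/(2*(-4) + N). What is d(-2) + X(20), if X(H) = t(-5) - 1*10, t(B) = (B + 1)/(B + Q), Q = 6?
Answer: -69/5 ≈ -13.800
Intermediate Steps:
t(B) = (1 + B)/(6 + B) (t(B) = (B + 1)/(B + 6) = (1 + B)/(6 + B))
X(H) = -14 (X(H) = (1 - 5)/(6 - 5) - 1*10 = -4/1 - 10 = 1*(-4) - 10 = -4 - 10 = -14)
d(N) = N/(-8 + N)
d(-2) + X(20) = -2/(-8 - 2) - 14 = -2/(-10) - 14 = -2*(-⅒) - 14 = ⅕ - 14 = -69/5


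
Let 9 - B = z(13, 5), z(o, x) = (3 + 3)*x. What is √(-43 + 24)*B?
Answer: -21*I*√19 ≈ -91.537*I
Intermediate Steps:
z(o, x) = 6*x
B = -21 (B = 9 - 6*5 = 9 - 1*30 = 9 - 30 = -21)
√(-43 + 24)*B = √(-43 + 24)*(-21) = √(-19)*(-21) = (I*√19)*(-21) = -21*I*√19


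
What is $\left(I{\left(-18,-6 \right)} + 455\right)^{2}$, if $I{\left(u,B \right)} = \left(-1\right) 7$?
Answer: $200704$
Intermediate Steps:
$I{\left(u,B \right)} = -7$
$\left(I{\left(-18,-6 \right)} + 455\right)^{2} = \left(-7 + 455\right)^{2} = 448^{2} = 200704$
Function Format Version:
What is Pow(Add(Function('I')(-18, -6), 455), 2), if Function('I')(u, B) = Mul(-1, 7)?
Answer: 200704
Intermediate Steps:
Function('I')(u, B) = -7
Pow(Add(Function('I')(-18, -6), 455), 2) = Pow(Add(-7, 455), 2) = Pow(448, 2) = 200704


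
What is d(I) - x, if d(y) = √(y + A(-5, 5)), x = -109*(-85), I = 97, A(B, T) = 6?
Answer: -9265 + √103 ≈ -9254.8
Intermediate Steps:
x = 9265
d(y) = √(6 + y) (d(y) = √(y + 6) = √(6 + y))
d(I) - x = √(6 + 97) - 1*9265 = √103 - 9265 = -9265 + √103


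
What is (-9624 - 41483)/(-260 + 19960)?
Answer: -51107/19700 ≈ -2.5943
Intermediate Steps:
(-9624 - 41483)/(-260 + 19960) = -51107/19700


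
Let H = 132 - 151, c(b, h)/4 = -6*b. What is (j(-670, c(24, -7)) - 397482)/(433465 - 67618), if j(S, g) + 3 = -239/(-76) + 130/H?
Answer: -30209141/27804372 ≈ -1.0865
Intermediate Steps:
c(b, h) = -24*b (c(b, h) = 4*(-6*b) = -24*b)
H = -19
j(S, g) = -509/76 (j(S, g) = -3 + (-239/(-76) + 130/(-19)) = -3 + (-239*(-1/76) + 130*(-1/19)) = -3 + (239/76 - 130/19) = -3 - 281/76 = -509/76)
(j(-670, c(24, -7)) - 397482)/(433465 - 67618) = (-509/76 - 397482)/(433465 - 67618) = -30209141/76/365847 = -30209141/76*1/365847 = -30209141/27804372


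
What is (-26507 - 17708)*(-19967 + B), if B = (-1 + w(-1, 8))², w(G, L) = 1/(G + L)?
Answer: 43257612605/49 ≈ 8.8281e+8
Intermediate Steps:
B = 36/49 (B = (-1 + 1/(-1 + 8))² = (-1 + 1/7)² = (-1 + ⅐)² = (-6/7)² = 36/49 ≈ 0.73469)
(-26507 - 17708)*(-19967 + B) = (-26507 - 17708)*(-19967 + 36/49) = -44215*(-978347/49) = 43257612605/49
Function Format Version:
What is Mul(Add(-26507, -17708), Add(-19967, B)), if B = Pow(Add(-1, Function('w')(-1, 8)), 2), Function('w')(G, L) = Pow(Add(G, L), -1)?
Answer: Rational(43257612605, 49) ≈ 8.8281e+8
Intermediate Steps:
B = Rational(36, 49) (B = Pow(Add(-1, Pow(Add(-1, 8), -1)), 2) = Pow(Add(-1, Pow(7, -1)), 2) = Pow(Add(-1, Rational(1, 7)), 2) = Pow(Rational(-6, 7), 2) = Rational(36, 49) ≈ 0.73469)
Mul(Add(-26507, -17708), Add(-19967, B)) = Mul(Add(-26507, -17708), Add(-19967, Rational(36, 49))) = Mul(-44215, Rational(-978347, 49)) = Rational(43257612605, 49)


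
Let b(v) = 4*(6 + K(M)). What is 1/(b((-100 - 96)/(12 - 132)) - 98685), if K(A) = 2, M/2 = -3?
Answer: -1/98653 ≈ -1.0137e-5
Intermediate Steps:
M = -6 (M = 2*(-3) = -6)
b(v) = 32 (b(v) = 4*(6 + 2) = 4*8 = 32)
1/(b((-100 - 96)/(12 - 132)) - 98685) = 1/(32 - 98685) = 1/(-98653) = -1/98653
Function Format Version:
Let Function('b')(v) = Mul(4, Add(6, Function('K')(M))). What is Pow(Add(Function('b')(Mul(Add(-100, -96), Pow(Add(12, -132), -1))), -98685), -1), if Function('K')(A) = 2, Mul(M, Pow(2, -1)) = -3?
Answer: Rational(-1, 98653) ≈ -1.0137e-5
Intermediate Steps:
M = -6 (M = Mul(2, -3) = -6)
Function('b')(v) = 32 (Function('b')(v) = Mul(4, Add(6, 2)) = Mul(4, 8) = 32)
Pow(Add(Function('b')(Mul(Add(-100, -96), Pow(Add(12, -132), -1))), -98685), -1) = Pow(Add(32, -98685), -1) = Pow(-98653, -1) = Rational(-1, 98653)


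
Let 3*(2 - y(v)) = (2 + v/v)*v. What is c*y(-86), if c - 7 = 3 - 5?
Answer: 440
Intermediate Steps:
c = 5 (c = 7 + (3 - 5) = 7 - 2 = 5)
y(v) = 2 - v (y(v) = 2 - (2 + v/v)*v/3 = 2 - (2 + 1)*v/3 = 2 - v)
c*y(-86) = 5*(2 - 1*(-86)) = 5*(2 + 86) = 5*88 = 440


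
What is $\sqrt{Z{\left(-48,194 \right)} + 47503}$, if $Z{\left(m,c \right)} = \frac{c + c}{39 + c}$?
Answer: $\frac{3 \sqrt{286553419}}{233} \approx 217.96$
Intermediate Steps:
$Z{\left(m,c \right)} = \frac{2 c}{39 + c}$
$\sqrt{Z{\left(-48,194 \right)} + 47503} = \sqrt{2 \cdot 194 \frac{1}{39 + 194} + 47503} = \sqrt{2 \cdot 194 \cdot \frac{1}{233} + 47503} = \sqrt{\frac{388}{233} + 47503} = \sqrt{\frac{11068587}{233}} = \frac{3 \sqrt{286553419}}{233}$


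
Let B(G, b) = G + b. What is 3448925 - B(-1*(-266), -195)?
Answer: 3448854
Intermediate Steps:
3448925 - B(-1*(-266), -195) = 3448925 - (-1*(-266) - 195) = 3448925 - (266 - 195) = 3448925 - 1*71 = 3448925 - 71 = 3448854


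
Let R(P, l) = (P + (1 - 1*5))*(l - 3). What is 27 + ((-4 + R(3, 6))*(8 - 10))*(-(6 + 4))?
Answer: -113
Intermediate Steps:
R(P, l) = (-4 + P)*(-3 + l) (R(P, l) = (P + (1 - 5))*(-3 + l) = (P - 4)*(-3 + l) = (-4 + P)*(-3 + l))
27 + ((-4 + R(3, 6))*(8 - 10))*(-(6 + 4)) = 27 + ((-4 + (12 - 4*6 - 3*3 + 3*6))*(8 - 10))*(-(6 + 4)) = 27 + ((-4 + (12 - 24 - 9 + 18))*(-2))*(-1*10) = 27 + ((-4 - 3)*(-2))*(-10) = 27 - 7*(-2)*(-10) = 27 + 14*(-10) = 27 - 140 = -113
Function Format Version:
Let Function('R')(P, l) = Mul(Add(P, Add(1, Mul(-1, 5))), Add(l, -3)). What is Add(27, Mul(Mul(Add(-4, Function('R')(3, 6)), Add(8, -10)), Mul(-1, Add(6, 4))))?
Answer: -113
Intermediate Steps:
Function('R')(P, l) = Mul(Add(-4, P), Add(-3, l)) (Function('R')(P, l) = Mul(Add(P, Add(1, -5)), Add(-3, l)) = Mul(Add(P, -4), Add(-3, l)) = Mul(Add(-4, P), Add(-3, l)))
Add(27, Mul(Mul(Add(-4, Function('R')(3, 6)), Add(8, -10)), Mul(-1, Add(6, 4)))) = Add(27, Mul(Mul(Add(-4, Add(12, Mul(-4, 6), Mul(-3, 3), Mul(3, 6))), Add(8, -10)), Mul(-1, Add(6, 4)))) = Add(27, Mul(Mul(Add(-4, Add(12, -24, -9, 18)), -2), Mul(-1, 10))) = Add(27, Mul(Mul(Add(-4, -3), -2), -10)) = Add(27, Mul(Mul(-7, -2), -10)) = Add(27, Mul(14, -10)) = Add(27, -140) = -113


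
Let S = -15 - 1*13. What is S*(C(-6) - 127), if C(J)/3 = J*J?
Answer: 532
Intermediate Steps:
C(J) = 3*J**2 (C(J) = 3*(J*J) = 3*J**2)
S = -28 (S = -15 - 13 = -28)
S*(C(-6) - 127) = -28*(3*(-6)**2 - 127) = -28*(3*36 - 127) = -28*(108 - 127) = -28*(-19) = 532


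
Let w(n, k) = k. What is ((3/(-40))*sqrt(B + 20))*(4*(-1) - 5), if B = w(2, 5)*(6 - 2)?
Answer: 27*sqrt(10)/20 ≈ 4.2691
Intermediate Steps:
B = 20 (B = 5*(6 - 2) = 5*4 = 20)
((3/(-40))*sqrt(B + 20))*(4*(-1) - 5) = ((3/(-40))*sqrt(20 + 20))*(4*(-1) - 5) = ((3*(-1/40))*sqrt(40))*(-4 - 5) = -3*sqrt(10)/20*(-9) = 27*sqrt(10)/20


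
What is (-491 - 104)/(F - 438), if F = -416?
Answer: 85/122 ≈ 0.69672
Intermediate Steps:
(-491 - 104)/(F - 438) = (-491 - 104)/(-416 - 438) = -595/(-854) = -595*(-1/854) = 85/122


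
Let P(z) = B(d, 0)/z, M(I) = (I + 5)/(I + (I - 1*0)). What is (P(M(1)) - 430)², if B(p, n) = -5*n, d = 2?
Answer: 184900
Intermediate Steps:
M(I) = (5 + I)/(2*I) (M(I) = (5 + I)/(I + (I + 0)) = (5 + I)/(I + I) = (5 + I)/((2*I)) = (5 + I)*(1/(2*I)) = (5 + I)/(2*I))
P(z) = 0 (P(z) = (-5*0)/z = 0/z = 0)
(P(M(1)) - 430)² = (0 - 430)² = (-430)² = 184900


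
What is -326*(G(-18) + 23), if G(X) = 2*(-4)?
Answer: -4890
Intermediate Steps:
G(X) = -8
-326*(G(-18) + 23) = -326*(-8 + 23) = -326*15 = -4890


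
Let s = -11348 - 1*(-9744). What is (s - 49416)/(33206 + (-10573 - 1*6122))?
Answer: -51020/16511 ≈ -3.0901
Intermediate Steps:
s = -1604 (s = -11348 + 9744 = -1604)
(s - 49416)/(33206 + (-10573 - 1*6122)) = (-1604 - 49416)/(33206 + (-10573 - 1*6122)) = -51020/(33206 + (-10573 - 6122)) = -51020/(33206 - 16695) = -51020/16511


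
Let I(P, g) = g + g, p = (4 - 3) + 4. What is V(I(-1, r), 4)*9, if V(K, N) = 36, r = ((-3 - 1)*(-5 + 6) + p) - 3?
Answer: 324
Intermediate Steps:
p = 5 (p = 1 + 4 = 5)
r = -2 (r = ((-3 - 1)*(-5 + 6) + 5) - 3 = (-4*1 + 5) - 3 = (-4 + 5) - 3 = 1 - 3 = -2)
I(P, g) = 2*g
V(I(-1, r), 4)*9 = 36*9 = 324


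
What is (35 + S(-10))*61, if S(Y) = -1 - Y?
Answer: 2684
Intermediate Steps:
(35 + S(-10))*61 = (35 + (-1 - 1*(-10)))*61 = (35 + (-1 + 10))*61 = (35 + 9)*61 = 44*61 = 2684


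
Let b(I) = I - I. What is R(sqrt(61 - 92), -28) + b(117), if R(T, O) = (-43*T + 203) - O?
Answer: 231 - 43*I*sqrt(31) ≈ 231.0 - 239.41*I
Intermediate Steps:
b(I) = 0
R(T, O) = 203 - O - 43*T (R(T, O) = (203 - 43*T) - O = 203 - O - 43*T)
R(sqrt(61 - 92), -28) + b(117) = (203 - 1*(-28) - 43*sqrt(61 - 92)) + 0 = (203 + 28 - 43*I*sqrt(31)) + 0 = (231 - 43*I*sqrt(31)) + 0 = 231 - 43*I*sqrt(31)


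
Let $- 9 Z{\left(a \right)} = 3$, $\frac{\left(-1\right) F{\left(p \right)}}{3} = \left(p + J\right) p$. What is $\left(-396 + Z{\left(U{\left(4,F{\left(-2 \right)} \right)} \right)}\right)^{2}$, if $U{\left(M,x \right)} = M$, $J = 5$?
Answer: $\frac{1413721}{9} \approx 1.5708 \cdot 10^{5}$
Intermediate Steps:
$F{\left(p \right)} = - 3 p \left(5 + p\right)$ ($F{\left(p \right)} = - 3 \left(p + 5\right) p = - 3 \left(5 + p\right) p = - 3 p \left(5 + p\right)$)
$Z{\left(a \right)} = - \frac{1}{3}$ ($Z{\left(a \right)} = \left(- \frac{1}{9}\right) 3 = - \frac{1}{3}$)
$\left(-396 + Z{\left(U{\left(4,F{\left(-2 \right)} \right)} \right)}\right)^{2} = \left(-396 - \frac{1}{3}\right)^{2} = \left(- \frac{1189}{3}\right)^{2} = \frac{1413721}{9}$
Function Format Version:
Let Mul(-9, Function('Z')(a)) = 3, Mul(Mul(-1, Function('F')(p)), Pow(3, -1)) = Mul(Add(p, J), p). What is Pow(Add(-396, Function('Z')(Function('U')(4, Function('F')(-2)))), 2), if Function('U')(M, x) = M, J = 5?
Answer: Rational(1413721, 9) ≈ 1.5708e+5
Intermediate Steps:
Function('F')(p) = Mul(-3, p, Add(5, p)) (Function('F')(p) = Mul(-3, Mul(Add(p, 5), p)) = Mul(-3, Mul(Add(5, p), p)) = Mul(-3, Mul(p, Add(5, p))) = Mul(-3, p, Add(5, p)))
Function('Z')(a) = Rational(-1, 3) (Function('Z')(a) = Mul(Rational(-1, 9), 3) = Rational(-1, 3))
Pow(Add(-396, Function('Z')(Function('U')(4, Function('F')(-2)))), 2) = Pow(Add(-396, Rational(-1, 3)), 2) = Pow(Rational(-1189, 3), 2) = Rational(1413721, 9)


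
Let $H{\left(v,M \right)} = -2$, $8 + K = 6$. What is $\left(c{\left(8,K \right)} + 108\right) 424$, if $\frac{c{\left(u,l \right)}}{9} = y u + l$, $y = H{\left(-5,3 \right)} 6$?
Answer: $-328176$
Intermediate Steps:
$K = -2$ ($K = -8 + 6 = -2$)
$y = -12$ ($y = \left(-2\right) 6 = -12$)
$c{\left(u,l \right)} = - 108 u + 9 l$ ($c{\left(u,l \right)} = 9 \left(- 12 u + l\right) = 9 \left(l - 12 u\right) = - 108 u + 9 l$)
$\left(c{\left(8,K \right)} + 108\right) 424 = \left(\left(\left(-108\right) 8 + 9 \left(-2\right)\right) + 108\right) 424 = \left(\left(-864 - 18\right) + 108\right) 424 = \left(-882 + 108\right) 424 = \left(-774\right) 424 = -328176$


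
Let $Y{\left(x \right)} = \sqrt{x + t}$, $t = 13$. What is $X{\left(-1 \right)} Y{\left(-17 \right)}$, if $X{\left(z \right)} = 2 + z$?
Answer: $2 i \approx 2.0 i$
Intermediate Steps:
$Y{\left(x \right)} = \sqrt{13 + x}$ ($Y{\left(x \right)} = \sqrt{x + 13} = \sqrt{13 + x}$)
$X{\left(-1 \right)} Y{\left(-17 \right)} = \left(2 - 1\right) \sqrt{13 - 17} = 1 \sqrt{-4} = 1 \cdot 2 i = 2 i$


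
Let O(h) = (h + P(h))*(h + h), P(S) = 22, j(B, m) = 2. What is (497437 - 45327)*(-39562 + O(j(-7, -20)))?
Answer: -17842973260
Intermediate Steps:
O(h) = 2*h*(22 + h) (O(h) = (h + 22)*(h + h) = (22 + h)*(2*h) = 2*h*(22 + h))
(497437 - 45327)*(-39562 + O(j(-7, -20))) = (497437 - 45327)*(-39562 + 2*2*(22 + 2)) = 452110*(-39562 + 2*2*24) = 452110*(-39562 + 96) = 452110*(-39466) = -17842973260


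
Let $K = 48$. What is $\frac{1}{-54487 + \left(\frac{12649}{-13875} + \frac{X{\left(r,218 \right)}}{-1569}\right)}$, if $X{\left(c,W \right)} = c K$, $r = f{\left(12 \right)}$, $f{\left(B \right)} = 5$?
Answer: $- \frac{7256625}{395399451802} \approx -1.8353 \cdot 10^{-5}$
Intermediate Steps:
$r = 5$
$X{\left(c,W \right)} = 48 c$ ($X{\left(c,W \right)} = c 48 = 48 c$)
$\frac{1}{-54487 + \left(\frac{12649}{-13875} + \frac{X{\left(r,218 \right)}}{-1569}\right)} = \frac{1}{-54487 + \left(\frac{12649}{-13875} + \frac{48 \cdot 5}{-1569}\right)} = \frac{1}{-54487 + \left(12649 \left(- \frac{1}{13875}\right) + 240 \left(- \frac{1}{1569}\right)\right)} = \frac{1}{-54487 - \frac{7725427}{7256625}} = \frac{1}{- \frac{395399451802}{7256625}} = - \frac{7256625}{395399451802}$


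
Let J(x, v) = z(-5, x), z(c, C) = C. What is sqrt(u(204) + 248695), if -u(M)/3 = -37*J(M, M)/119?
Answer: sqrt(12195379)/7 ≈ 498.88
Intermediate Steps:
J(x, v) = x
u(M) = 111*M/119 (u(M) = -3*(-37*M)/119 = -(-111)*M/119 = 111*M/119)
sqrt(u(204) + 248695) = sqrt((111/119)*204 + 248695) = sqrt(1332/7 + 248695) = sqrt(1742197/7) = sqrt(12195379)/7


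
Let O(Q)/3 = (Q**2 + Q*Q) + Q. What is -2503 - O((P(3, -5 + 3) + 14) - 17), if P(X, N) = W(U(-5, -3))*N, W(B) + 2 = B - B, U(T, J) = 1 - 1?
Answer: -2512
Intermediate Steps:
U(T, J) = 0
W(B) = -2 (W(B) = -2 + (B - B) = -2 + 0 = -2)
P(X, N) = -2*N
O(Q) = 3*Q + 6*Q**2 (O(Q) = 3*((Q**2 + Q*Q) + Q) = 3*((Q**2 + Q**2) + Q) = 3*(2*Q**2 + Q) = 3*(Q + 2*Q**2) = 3*Q + 6*Q**2)
-2503 - O((P(3, -5 + 3) + 14) - 17) = -2503 - 3*((-2*(-5 + 3) + 14) - 17)*(1 + 2*((-2*(-5 + 3) + 14) - 17)) = -2503 - 3*((-2*(-2) + 14) - 17)*(1 + 2*((-2*(-2) + 14) - 17)) = -2503 - 3*((4 + 14) - 17)*(1 + 2*((4 + 14) - 17)) = -2503 - 3*(18 - 17)*(1 + 2*(18 - 17)) = -2503 - 3*(1 + 2*1) = -2503 - 3*(1 + 2) = -2503 - 3*3 = -2503 - 1*9 = -2503 - 9 = -2512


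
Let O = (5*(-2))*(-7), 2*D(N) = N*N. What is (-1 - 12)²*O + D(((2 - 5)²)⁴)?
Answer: 43070381/2 ≈ 2.1535e+7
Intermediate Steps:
D(N) = N²/2 (D(N) = (N*N)/2 = N²/2)
O = 70 (O = -10*(-7) = 70)
(-1 - 12)²*O + D(((2 - 5)²)⁴) = (-1 - 12)²*70 + (((2 - 5)²)⁴)²/2 = (-13)²*70 + (((-3)²)⁴)²/2 = 169*70 + (9⁴)²/2 = 11830 + (½)*6561² = 11830 + (½)*43046721 = 11830 + 43046721/2 = 43070381/2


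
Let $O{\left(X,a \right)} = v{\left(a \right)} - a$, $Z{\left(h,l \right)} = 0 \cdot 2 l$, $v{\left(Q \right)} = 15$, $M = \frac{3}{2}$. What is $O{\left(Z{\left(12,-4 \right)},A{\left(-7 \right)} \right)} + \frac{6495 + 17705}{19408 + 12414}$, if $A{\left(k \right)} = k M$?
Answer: $\frac{835661}{31822} \approx 26.26$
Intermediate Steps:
$M = \frac{3}{2}$ ($M = 3 \cdot \frac{1}{2} = \frac{3}{2} \approx 1.5$)
$Z{\left(h,l \right)} = 0$ ($Z{\left(h,l \right)} = 0 l = 0$)
$A{\left(k \right)} = \frac{3 k}{2}$ ($A{\left(k \right)} = k \frac{3}{2} = \frac{3 k}{2}$)
$O{\left(X,a \right)} = 15 - a$
$O{\left(Z{\left(12,-4 \right)},A{\left(-7 \right)} \right)} + \frac{6495 + 17705}{19408 + 12414} = \left(15 - \frac{3}{2} \left(-7\right)\right) + \frac{6495 + 17705}{19408 + 12414} = \left(15 - - \frac{21}{2}\right) + \frac{24200}{31822} = \left(15 + \frac{21}{2}\right) + 24200 \cdot \frac{1}{31822} = \frac{51}{2} + \frac{12100}{15911} = \frac{835661}{31822}$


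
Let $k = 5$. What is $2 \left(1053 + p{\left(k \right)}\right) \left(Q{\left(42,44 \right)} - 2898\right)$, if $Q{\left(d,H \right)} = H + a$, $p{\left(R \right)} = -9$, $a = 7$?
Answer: $-5944536$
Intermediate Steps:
$Q{\left(d,H \right)} = 7 + H$ ($Q{\left(d,H \right)} = H + 7 = 7 + H$)
$2 \left(1053 + p{\left(k \right)}\right) \left(Q{\left(42,44 \right)} - 2898\right) = 2 \left(1053 - 9\right) \left(\left(7 + 44\right) - 2898\right) = 2 \cdot 1044 \left(51 - 2898\right) = 2 \cdot 1044 \left(-2847\right) = 2 \left(-2972268\right) = -5944536$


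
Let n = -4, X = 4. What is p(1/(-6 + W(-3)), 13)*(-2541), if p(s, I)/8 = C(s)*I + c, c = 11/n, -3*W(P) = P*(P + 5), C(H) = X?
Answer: -1001154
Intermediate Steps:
C(H) = 4
W(P) = -P*(5 + P)/3 (W(P) = -P*(P + 5)/3 = -P*(5 + P)/3)
c = -11/4 (c = 11/(-4) = 11*(-¼) = -11/4 ≈ -2.7500)
p(s, I) = -22 + 32*I (p(s, I) = 8*(4*I - 11/4) = 8*(-11/4 + 4*I) = -22 + 32*I)
p(1/(-6 + W(-3)), 13)*(-2541) = (-22 + 32*13)*(-2541) = (-22 + 416)*(-2541) = 394*(-2541) = -1001154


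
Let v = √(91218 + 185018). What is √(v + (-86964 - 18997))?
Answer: √(-105961 + 2*√69059) ≈ 324.71*I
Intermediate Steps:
v = 2*√69059 (v = √276236 = 2*√69059 ≈ 525.58)
√(v + (-86964 - 18997)) = √(2*√69059 + (-86964 - 18997)) = √(2*√69059 - 105961) = √(-105961 + 2*√69059)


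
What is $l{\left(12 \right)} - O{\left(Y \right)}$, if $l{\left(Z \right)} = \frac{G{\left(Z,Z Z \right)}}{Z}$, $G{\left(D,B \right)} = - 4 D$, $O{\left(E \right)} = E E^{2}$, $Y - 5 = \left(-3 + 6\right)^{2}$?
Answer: $-2748$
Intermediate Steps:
$Y = 14$ ($Y = 5 + \left(-3 + 6\right)^{2} = 5 + 3^{2} = 5 + 9 = 14$)
$O{\left(E \right)} = E^{3}$
$l{\left(Z \right)} = -4$ ($l{\left(Z \right)} = \frac{\left(-4\right) Z}{Z} = -4$)
$l{\left(12 \right)} - O{\left(Y \right)} = -4 - 14^{3} = -4 - 2744 = -2748$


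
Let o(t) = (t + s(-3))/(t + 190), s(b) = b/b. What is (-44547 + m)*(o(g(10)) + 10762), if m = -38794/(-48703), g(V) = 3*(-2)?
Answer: -4296117234410641/8961352 ≈ -4.7941e+8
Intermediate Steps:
s(b) = 1
g(V) = -6
m = 38794/48703 (m = -38794*(-1/48703) = 38794/48703 ≈ 0.79654)
o(t) = (1 + t)/(190 + t) (o(t) = (t + 1)/(t + 190) = (1 + t)/(190 + t))
(-44547 + m)*(o(g(10)) + 10762) = (-44547 + 38794/48703)*((1 - 6)/(190 - 6) + 10762) = -2169533747*(-5/184 + 10762)/48703 = -2169533747/48703*1980203/184 = -4296117234410641/8961352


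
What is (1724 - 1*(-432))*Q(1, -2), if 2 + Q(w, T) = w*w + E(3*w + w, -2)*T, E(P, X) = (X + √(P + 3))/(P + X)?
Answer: 2156 - 2156*√7 ≈ -3548.2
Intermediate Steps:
E(P, X) = (X + √(3 + P))/(P + X)
Q(w, T) = -2 + w² + T*(-2 + √(3 + 4*w))/(-2 + 4*w) (Q(w, T) = -2 + (w*w + ((-2 + √(3 + (3*w + w)))/((3*w + w) - 2))*T) = -2 + (w² + ((-2 + √(3 + 4*w))/(4*w - 2))*T) = -2 + (w² + ((-2 + √(3 + 4*w))/(-2 + 4*w))*T) = -2 + (w² + T*(-2 + √(3 + 4*w))/(-2 + 4*w)) = -2 + w² + T*(-2 + √(3 + 4*w))/(-2 + 4*w))
(1724 - 1*(-432))*Q(1, -2) = (1724 - 1*(-432))*((-2*(-2 + √(3 + 4*1)) + 2*(-1 + 2*1)*(-2 + 1²))/(2*(-1 + 2*1))) = (1724 + 432)*((-2*(-2 + √(3 + 4)) + 2*(-1 + 2)*(-2 + 1))/(2*(-1 + 2))) = 2156*((½)*(-2*(-2 + √7) + 2*1*(-1))/1) = 2156*((½)*1*((4 - 2*√7) - 2)) = 2156*((½)*1*(2 - 2*√7)) = 2156*(1 - √7) = 2156 - 2156*√7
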